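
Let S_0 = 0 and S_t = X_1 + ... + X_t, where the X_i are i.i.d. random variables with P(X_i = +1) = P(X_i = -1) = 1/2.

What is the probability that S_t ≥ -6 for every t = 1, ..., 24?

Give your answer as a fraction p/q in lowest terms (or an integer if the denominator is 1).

Answer: 3558491/4194304

Derivation:
Let f(t,s) = #length-t paths at position s with S_1..S_t all ≥ -6.
f(t,s) = f(t-1,s-1) + f(t-1,s+1) for s ≥ -6; f(t,s) = 0 for s < -6.
t=0: f(0,0)=1
t=1: f(1,-1)=1 f(1,1)=1
t=2: f(2,-2)=1 f(2,0)=2 f(2,2)=1
t=3: f(3,-3)=1 f(3,-1)=3 f(3,1)=3 f(3,3)=1
t=4: f(4,-4)=1 f(4,-2)=4 f(4,0)=6 f(4,2)=4 f(4,4)=1
t=5: f(5,-5)=1 f(5,-3)=5 f(5,-1)=10 f(5,1)=10 f(5,3)=5 f(5,5)=1
t=6: f(6,-6)=1 f(6,-4)=6 f(6,-2)=15 f(6,0)=20 f(6,2)=15 f(6,4)=6 f(6,6)=1
t=7: f(7,-5)=7 f(7,-3)=21 f(7,-1)=35 f(7,1)=35 f(7,3)=21 f(7,5)=7 f(7,7)=1
t=8: f(8,-6)=7 f(8,-4)=28 f(8,-2)=56 f(8,0)=70 f(8,2)=56 f(8,4)=28 f(8,6)=8 f(8,8)=1
t=9: f(9,-5)=35 f(9,-3)=84 f(9,-1)=126 f(9,1)=126 f(9,3)=84 f(9,5)=36 f(9,7)=9 f(9,9)=1
t=10: f(10,-6)=35 f(10,-4)=119 f(10,-2)=210 f(10,0)=252 f(10,2)=210 f(10,4)=120 f(10,6)=45 f(10,8)=10 f(10,10)=1
t=11: f(11,-5)=154 f(11,-3)=329 f(11,-1)=462 f(11,1)=462 f(11,3)=330 f(11,5)=165 f(11,7)=55 f(11,9)=11 f(11,11)=1
t=12: f(12,-6)=154 f(12,-4)=483 f(12,-2)=791 f(12,0)=924 f(12,2)=792 f(12,4)=495 f(12,6)=220 f(12,8)=66 f(12,10)=12 f(12,12)=1
t=13: f(13,-5)=637 f(13,-3)=1274 f(13,-1)=1715 f(13,1)=1716 f(13,3)=1287 f(13,5)=715 f(13,7)=286 f(13,9)=78 f(13,11)=13 f(13,13)=1
t=14: f(14,-6)=637 f(14,-4)=1911 f(14,-2)=2989 f(14,0)=3431 f(14,2)=3003 f(14,4)=2002 f(14,6)=1001 f(14,8)=364 f(14,10)=91 f(14,12)=14 f(14,14)=1
t=15: f(15,-5)=2548 f(15,-3)=4900 f(15,-1)=6420 f(15,1)=6434 f(15,3)=5005 f(15,5)=3003 f(15,7)=1365 f(15,9)=455 f(15,11)=105 f(15,13)=15 f(15,15)=1
t=16: f(16,-6)=2548 f(16,-4)=7448 f(16,-2)=11320 f(16,0)=12854 f(16,2)=11439 f(16,4)=8008 f(16,6)=4368 f(16,8)=1820 f(16,10)=560 f(16,12)=120 f(16,14)=16 f(16,16)=1
t=17: f(17,-5)=9996 f(17,-3)=18768 f(17,-1)=24174 f(17,1)=24293 f(17,3)=19447 f(17,5)=12376 f(17,7)=6188 f(17,9)=2380 f(17,11)=680 f(17,13)=136 f(17,15)=17 f(17,17)=1
t=18: f(18,-6)=9996 f(18,-4)=28764 f(18,-2)=42942 f(18,0)=48467 f(18,2)=43740 f(18,4)=31823 f(18,6)=18564 f(18,8)=8568 f(18,10)=3060 f(18,12)=816 f(18,14)=153 f(18,16)=18 f(18,18)=1
t=19: f(19,-5)=38760 f(19,-3)=71706 f(19,-1)=91409 f(19,1)=92207 f(19,3)=75563 f(19,5)=50387 f(19,7)=27132 f(19,9)=11628 f(19,11)=3876 f(19,13)=969 f(19,15)=171 f(19,17)=19 f(19,19)=1
t=20: f(20,-6)=38760 f(20,-4)=110466 f(20,-2)=163115 f(20,0)=183616 f(20,2)=167770 f(20,4)=125950 f(20,6)=77519 f(20,8)=38760 f(20,10)=15504 f(20,12)=4845 f(20,14)=1140 f(20,16)=190 f(20,18)=20 f(20,20)=1
t=21: f(21,-5)=149226 f(21,-3)=273581 f(21,-1)=346731 f(21,1)=351386 f(21,3)=293720 f(21,5)=203469 f(21,7)=116279 f(21,9)=54264 f(21,11)=20349 f(21,13)=5985 f(21,15)=1330 f(21,17)=210 f(21,19)=21 f(21,21)=1
t=22: f(22,-6)=149226 f(22,-4)=422807 f(22,-2)=620312 f(22,0)=698117 f(22,2)=645106 f(22,4)=497189 f(22,6)=319748 f(22,8)=170543 f(22,10)=74613 f(22,12)=26334 f(22,14)=7315 f(22,16)=1540 f(22,18)=231 f(22,20)=22 f(22,22)=1
t=23: f(23,-5)=572033 f(23,-3)=1043119 f(23,-1)=1318429 f(23,1)=1343223 f(23,3)=1142295 f(23,5)=816937 f(23,7)=490291 f(23,9)=245156 f(23,11)=100947 f(23,13)=33649 f(23,15)=8855 f(23,17)=1771 f(23,19)=253 f(23,21)=23 f(23,23)=1
t=24: f(24,-6)=572033 f(24,-4)=1615152 f(24,-2)=2361548 f(24,0)=2661652 f(24,2)=2485518 f(24,4)=1959232 f(24,6)=1307228 f(24,8)=735447 f(24,10)=346103 f(24,12)=134596 f(24,14)=42504 f(24,16)=10626 f(24,18)=2024 f(24,20)=276 f(24,22)=24 f(24,24)=1
Σ_s f(24,s) = 14233964
P = 14233964/16777216 = 3558491/4194304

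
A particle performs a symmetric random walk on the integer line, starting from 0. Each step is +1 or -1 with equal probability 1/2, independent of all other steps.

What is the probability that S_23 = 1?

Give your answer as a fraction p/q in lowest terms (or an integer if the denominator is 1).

Answer: 676039/4194304

Derivation:
To reach position 1 after 23 steps: need 12 steps of +1 and 11 of -1.
Favorable paths: C(23,12) = 1352078
Total paths: 2^23 = 8388608
P = 1352078/8388608 = 676039/4194304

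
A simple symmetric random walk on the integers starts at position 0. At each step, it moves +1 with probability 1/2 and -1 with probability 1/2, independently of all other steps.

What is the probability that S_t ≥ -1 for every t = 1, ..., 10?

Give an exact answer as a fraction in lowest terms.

Let f(t,s) = #length-t paths at position s with S_1..S_t all ≥ -1.
f(t,s) = f(t-1,s-1) + f(t-1,s+1) for s ≥ -1; f(t,s) = 0 for s < -1.
t=0: f(0,0)=1
t=1: f(1,-1)=1 f(1,1)=1
t=2: f(2,0)=2 f(2,2)=1
t=3: f(3,-1)=2 f(3,1)=3 f(3,3)=1
t=4: f(4,0)=5 f(4,2)=4 f(4,4)=1
t=5: f(5,-1)=5 f(5,1)=9 f(5,3)=5 f(5,5)=1
t=6: f(6,0)=14 f(6,2)=14 f(6,4)=6 f(6,6)=1
t=7: f(7,-1)=14 f(7,1)=28 f(7,3)=20 f(7,5)=7 f(7,7)=1
t=8: f(8,0)=42 f(8,2)=48 f(8,4)=27 f(8,6)=8 f(8,8)=1
t=9: f(9,-1)=42 f(9,1)=90 f(9,3)=75 f(9,5)=35 f(9,7)=9 f(9,9)=1
t=10: f(10,0)=132 f(10,2)=165 f(10,4)=110 f(10,6)=44 f(10,8)=10 f(10,10)=1
Σ_s f(10,s) = 462
P = 462/1024 = 231/512

Answer: 231/512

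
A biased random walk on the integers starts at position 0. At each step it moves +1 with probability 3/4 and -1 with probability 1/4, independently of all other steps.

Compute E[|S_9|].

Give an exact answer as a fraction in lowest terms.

S_9 takes values m ≡ 1 (mod 2) with |m| ≤ 9; P(S_9=m) = C(9,(9+m)/2) · (3/4)^((9+m)/2) · (1/4)^((9-m)/2).
Distribution: P(S=-9)=1/262144, P(S=-7)=27/262144, P(S=-5)=81/65536, P(S=-3)=567/65536, P(S=-1)=5103/131072, P(S=1)=15309/131072, P(S=3)=15309/65536, P(S=5)=19683/65536, P(S=7)=59049/262144, P(S=9)=19683/262144
E[|S_9|] = Σ_m |m|·P(S_9=m) = 152163/32768

Answer: 152163/32768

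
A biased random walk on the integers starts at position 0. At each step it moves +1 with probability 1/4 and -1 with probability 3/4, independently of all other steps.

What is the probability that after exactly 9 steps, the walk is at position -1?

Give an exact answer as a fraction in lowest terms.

Answer: 15309/131072

Derivation:
To reach position -1 after 9 steps: need 4 steps of +1 and 5 steps of -1.
Number of such sequences: C(9,4) = 126
Each has probability (1/4)^4 · (3/4)^5 = 243/262144
P = 126 · 243/262144 = 15309/131072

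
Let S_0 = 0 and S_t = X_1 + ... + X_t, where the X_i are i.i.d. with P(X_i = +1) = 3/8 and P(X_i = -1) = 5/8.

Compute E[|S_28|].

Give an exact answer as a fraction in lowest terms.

Answer: 4482794556220166296731509/604462909807314587353088

Derivation:
S_28 takes values m ≡ 0 (mod 2) with |m| ≤ 28; P(S_28=m) = C(28,(28+m)/2) · (3/8)^((28+m)/2) · (5/8)^((28-m)/2).
Distribution: P(S=-28)=37252902984619140625/19342813113834066795298816, P(S=-26)=156462192535400390625/4835703278458516698824704, P(S=-24)=2534687519073486328125/9671406556917033397649408, P(S=-22)=6590187549591064453125/4835703278458516698824704, P(S=-20)=98852813243865966796875/19342813113834066795298816, P(S=-18)=35587012767791748046875/2417851639229258349412352, P(S=-16)=163700258731842041015625/4835703278458516698824704, P(S=-14)=154345958232879638671875/2417851639229258349412352, P(S=-12)=1944759073734283447265625/19342813113834066795298816, P(S=-10)=648253024578094482421875/4835703278458516698824704, P(S=-8)=1478016896038055419921875/9671406556917033397649408, P(S=-6)=725571930782318115234375/4835703278458516698824704, P(S=-4)=2466944564659881591796875/19342813113834066795298816, P(S=-2)=113858979907379150390625/1208925819614629174706176, P(S=0)=146390117023773193359375/2417851639229258349412352, P(S=2)=40989232766656494140625/1208925819614629174706176, P(S=4)=319716015579920654296875/19342813113834066795298816, P(S=6)=33852284002579833984375/4835703278458516698824704, P(S=8)=24825008268558544921875/9671406556917033397649408, P(S=10)=3919738147667138671875/4835703278458516698824704, P(S=12)=4233317199480509765625/19342813113834066795298816, P(S=14)=120951919985157421875/2417851639229258349412352, P(S=16)=46181642176151015625/4835703278458516698824704, P(S=18)=3614215474655296875/2417851639229258349412352, P(S=20)=3614215474655296875/19342813113834066795298816, P(S=22)=86741171391727125/4835703278458516698824704, P(S=24)=12010316038854525/9671406556917033397649408, P(S=26)=266895911974545/4835703278458516698824704, P(S=28)=22876792454961/19342813113834066795298816
E[|S_28|] = Σ_m |m|·P(S_28=m) = 4482794556220166296731509/604462909807314587353088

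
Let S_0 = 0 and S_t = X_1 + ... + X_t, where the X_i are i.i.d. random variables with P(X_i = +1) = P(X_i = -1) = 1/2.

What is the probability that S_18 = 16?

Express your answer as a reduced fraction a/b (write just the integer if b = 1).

To reach position 16 after 18 steps: need 17 steps of +1 and 1 of -1.
Favorable paths: C(18,17) = 18
Total paths: 2^18 = 262144
P = 18/262144 = 9/131072

Answer: 9/131072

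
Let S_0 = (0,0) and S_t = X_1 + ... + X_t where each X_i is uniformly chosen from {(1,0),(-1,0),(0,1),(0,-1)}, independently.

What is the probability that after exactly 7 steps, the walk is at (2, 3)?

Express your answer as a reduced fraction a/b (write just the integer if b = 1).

Let h be the number of horizontal steps (so 7-h are vertical). To end at (2,3) need (h+2)/2 right-steps and ((7-h)+3)/2 up-steps.
Sum over h with 2 ≤ h ≤ 4, h ≡ 0 (mod 2), 7-h ≡ 1 (mod 2):
h=2: C(7,2)·C(2,2)·C(5,4) = 21·1·5 = 105
h=4: C(7,4)·C(4,3)·C(3,3) = 35·4·1 = 140
Total favorable: 245
Total paths: 4^7 = 16384
P = 245/16384 = 245/16384

Answer: 245/16384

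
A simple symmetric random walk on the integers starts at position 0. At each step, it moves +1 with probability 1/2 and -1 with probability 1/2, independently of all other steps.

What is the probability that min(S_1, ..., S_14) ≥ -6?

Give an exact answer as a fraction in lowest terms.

Answer: 3861/4096

Derivation:
Let f(t,s) = #length-t paths at position s with S_1..S_t all ≥ -6.
f(t,s) = f(t-1,s-1) + f(t-1,s+1) for s ≥ -6; f(t,s) = 0 for s < -6.
t=0: f(0,0)=1
t=1: f(1,-1)=1 f(1,1)=1
t=2: f(2,-2)=1 f(2,0)=2 f(2,2)=1
t=3: f(3,-3)=1 f(3,-1)=3 f(3,1)=3 f(3,3)=1
t=4: f(4,-4)=1 f(4,-2)=4 f(4,0)=6 f(4,2)=4 f(4,4)=1
t=5: f(5,-5)=1 f(5,-3)=5 f(5,-1)=10 f(5,1)=10 f(5,3)=5 f(5,5)=1
t=6: f(6,-6)=1 f(6,-4)=6 f(6,-2)=15 f(6,0)=20 f(6,2)=15 f(6,4)=6 f(6,6)=1
t=7: f(7,-5)=7 f(7,-3)=21 f(7,-1)=35 f(7,1)=35 f(7,3)=21 f(7,5)=7 f(7,7)=1
t=8: f(8,-6)=7 f(8,-4)=28 f(8,-2)=56 f(8,0)=70 f(8,2)=56 f(8,4)=28 f(8,6)=8 f(8,8)=1
t=9: f(9,-5)=35 f(9,-3)=84 f(9,-1)=126 f(9,1)=126 f(9,3)=84 f(9,5)=36 f(9,7)=9 f(9,9)=1
t=10: f(10,-6)=35 f(10,-4)=119 f(10,-2)=210 f(10,0)=252 f(10,2)=210 f(10,4)=120 f(10,6)=45 f(10,8)=10 f(10,10)=1
t=11: f(11,-5)=154 f(11,-3)=329 f(11,-1)=462 f(11,1)=462 f(11,3)=330 f(11,5)=165 f(11,7)=55 f(11,9)=11 f(11,11)=1
t=12: f(12,-6)=154 f(12,-4)=483 f(12,-2)=791 f(12,0)=924 f(12,2)=792 f(12,4)=495 f(12,6)=220 f(12,8)=66 f(12,10)=12 f(12,12)=1
t=13: f(13,-5)=637 f(13,-3)=1274 f(13,-1)=1715 f(13,1)=1716 f(13,3)=1287 f(13,5)=715 f(13,7)=286 f(13,9)=78 f(13,11)=13 f(13,13)=1
t=14: f(14,-6)=637 f(14,-4)=1911 f(14,-2)=2989 f(14,0)=3431 f(14,2)=3003 f(14,4)=2002 f(14,6)=1001 f(14,8)=364 f(14,10)=91 f(14,12)=14 f(14,14)=1
Σ_s f(14,s) = 15444
P = 15444/16384 = 3861/4096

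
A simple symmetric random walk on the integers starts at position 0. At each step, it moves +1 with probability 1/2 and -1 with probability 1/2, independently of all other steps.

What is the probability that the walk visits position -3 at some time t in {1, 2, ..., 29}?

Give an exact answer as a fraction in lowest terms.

Answer: 313889477/536870912

Derivation:
Count via complement. Let g(t,s) = #length-t paths at position s with S_1..S_t all ≠ -3.
g(t,s) = g(t-1,s-1) + g(t-1,s+1) for s ≠ -3; g(t,-3) = 0.
t=0: g(0,0)=1
t=1: g(1,-1)=1 g(1,1)=1
t=2: g(2,-2)=1 g(2,0)=2 g(2,2)=1
t=3: g(3,-1)=3 g(3,1)=3 g(3,3)=1
t=4: g(4,-2)=3 g(4,0)=6 g(4,2)=4 g(4,4)=1
t=5: g(5,-1)=9 g(5,1)=10 g(5,3)=5 g(5,5)=1
t=6: g(6,-2)=9 g(6,0)=19 g(6,2)=15 g(6,4)=6 g(6,6)=1
t=7: g(7,-1)=28 g(7,1)=34 g(7,3)=21 g(7,5)=7 g(7,7)=1
t=8: g(8,-2)=28 g(8,0)=62 g(8,2)=55 g(8,4)=28 g(8,6)=8 g(8,8)=1
t=9: g(9,-1)=90 g(9,1)=117 g(9,3)=83 g(9,5)=36 g(9,7)=9 g(9,9)=1
t=10: g(10,-2)=90 g(10,0)=207 g(10,2)=200 g(10,4)=119 g(10,6)=45 g(10,8)=10 g(10,10)=1
t=11: g(11,-1)=297 g(11,1)=407 g(11,3)=319 g(11,5)=164 g(11,7)=55 g(11,9)=11 g(11,11)=1
t=12: g(12,-2)=297 g(12,0)=704 g(12,2)=726 g(12,4)=483 g(12,6)=219 g(12,8)=66 g(12,10)=12 g(12,12)=1
t=13: g(13,-1)=1001 g(13,1)=1430 g(13,3)=1209 g(13,5)=702 g(13,7)=285 g(13,9)=78 g(13,11)=13 g(13,13)=1
t=14: g(14,-2)=1001 g(14,0)=2431 g(14,2)=2639 g(14,4)=1911 g(14,6)=987 g(14,8)=363 g(14,10)=91 g(14,12)=14 g(14,14)=1
t=15: g(15,-1)=3432 g(15,1)=5070 g(15,3)=4550 g(15,5)=2898 g(15,7)=1350 g(15,9)=454 g(15,11)=105 g(15,13)=15 g(15,15)=1
t=16: g(16,-2)=3432 g(16,0)=8502 g(16,2)=9620 g(16,4)=7448 g(16,6)=4248 g(16,8)=1804 g(16,10)=559 g(16,12)=120 g(16,14)=16 g(16,16)=1
t=17: g(17,-1)=11934 g(17,1)=18122 g(17,3)=17068 g(17,5)=11696 g(17,7)=6052 g(17,9)=2363 g(17,11)=679 g(17,13)=136 g(17,15)=17 g(17,17)=1
t=18: g(18,-2)=11934 g(18,0)=30056 g(18,2)=35190 g(18,4)=28764 g(18,6)=17748 g(18,8)=8415 g(18,10)=3042 g(18,12)=815 g(18,14)=153 g(18,16)=18 g(18,18)=1
t=19: g(19,-1)=41990 g(19,1)=65246 g(19,3)=63954 g(19,5)=46512 g(19,7)=26163 g(19,9)=11457 g(19,11)=3857 g(19,13)=968 g(19,15)=171 g(19,17)=19 g(19,19)=1
t=20: g(20,-2)=41990 g(20,0)=107236 g(20,2)=129200 g(20,4)=110466 g(20,6)=72675 g(20,8)=37620 g(20,10)=15314 g(20,12)=4825 g(20,14)=1139 g(20,16)=190 g(20,18)=20 g(20,20)=1
t=21: g(21,-1)=149226 g(21,1)=236436 g(21,3)=239666 g(21,5)=183141 g(21,7)=110295 g(21,9)=52934 g(21,11)=20139 g(21,13)=5964 g(21,15)=1329 g(21,17)=210 g(21,19)=21 g(21,21)=1
t=22: g(22,-2)=149226 g(22,0)=385662 g(22,2)=476102 g(22,4)=422807 g(22,6)=293436 g(22,8)=163229 g(22,10)=73073 g(22,12)=26103 g(22,14)=7293 g(22,16)=1539 g(22,18)=231 g(22,20)=22 g(22,22)=1
t=23: g(23,-1)=534888 g(23,1)=861764 g(23,3)=898909 g(23,5)=716243 g(23,7)=456665 g(23,9)=236302 g(23,11)=99176 g(23,13)=33396 g(23,15)=8832 g(23,17)=1770 g(23,19)=253 g(23,21)=23 g(23,23)=1
t=24: g(24,-2)=534888 g(24,0)=1396652 g(24,2)=1760673 g(24,4)=1615152 g(24,6)=1172908 g(24,8)=692967 g(24,10)=335478 g(24,12)=132572 g(24,14)=42228 g(24,16)=10602 g(24,18)=2023 g(24,20)=276 g(24,22)=24 g(24,24)=1
t=25: g(25,-1)=1931540 g(25,1)=3157325 g(25,3)=3375825 g(25,5)=2788060 g(25,7)=1865875 g(25,9)=1028445 g(25,11)=468050 g(25,13)=174800 g(25,15)=52830 g(25,17)=12625 g(25,19)=2299 g(25,21)=300 g(25,23)=25 g(25,25)=1
t=26: g(26,-2)=1931540 g(26,0)=5088865 g(26,2)=6533150 g(26,4)=6163885 g(26,6)=4653935 g(26,8)=2894320 g(26,10)=1496495 g(26,12)=642850 g(26,14)=227630 g(26,16)=65455 g(26,18)=14924 g(26,20)=2599 g(26,22)=325 g(26,24)=26 g(26,26)=1
t=27: g(27,-1)=7020405 g(27,1)=11622015 g(27,3)=12697035 g(27,5)=10817820 g(27,7)=7548255 g(27,9)=4390815 g(27,11)=2139345 g(27,13)=870480 g(27,15)=293085 g(27,17)=80379 g(27,19)=17523 g(27,21)=2924 g(27,23)=351 g(27,25)=27 g(27,27)=1
t=28: g(28,-2)=7020405 g(28,0)=18642420 g(28,2)=24319050 g(28,4)=23514855 g(28,6)=18366075 g(28,8)=11939070 g(28,10)=6530160 g(28,12)=3009825 g(28,14)=1163565 g(28,16)=373464 g(28,18)=97902 g(28,20)=20447 g(28,22)=3275 g(28,24)=378 g(28,26)=28 g(28,28)=1
t=29: g(29,-1)=25662825 g(29,1)=42961470 g(29,3)=47833905 g(29,5)=41880930 g(29,7)=30305145 g(29,9)=18469230 g(29,11)=9539985 g(29,13)=4173390 g(29,15)=1537029 g(29,17)=471366 g(29,19)=118349 g(29,21)=23722 g(29,23)=3653 g(29,25)=406 g(29,27)=29 g(29,29)=1
Paths never hitting -3: Σ_s g(29,s) = 222981435
Paths hitting -3: 2^29 - 222981435 = 313889477
P = 313889477/536870912 = 313889477/536870912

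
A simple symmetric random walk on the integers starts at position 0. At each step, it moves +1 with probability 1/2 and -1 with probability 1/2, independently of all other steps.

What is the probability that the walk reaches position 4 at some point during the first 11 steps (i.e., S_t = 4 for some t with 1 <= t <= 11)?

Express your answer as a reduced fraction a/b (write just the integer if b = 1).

Count via complement. Let g(t,s) = #length-t paths at position s with S_1..S_t all ≠ 4.
g(t,s) = g(t-1,s-1) + g(t-1,s+1) for s ≠ 4; g(t,4) = 0.
t=0: g(0,0)=1
t=1: g(1,-1)=1 g(1,1)=1
t=2: g(2,-2)=1 g(2,0)=2 g(2,2)=1
t=3: g(3,-3)=1 g(3,-1)=3 g(3,1)=3 g(3,3)=1
t=4: g(4,-4)=1 g(4,-2)=4 g(4,0)=6 g(4,2)=4
t=5: g(5,-5)=1 g(5,-3)=5 g(5,-1)=10 g(5,1)=10 g(5,3)=4
t=6: g(6,-6)=1 g(6,-4)=6 g(6,-2)=15 g(6,0)=20 g(6,2)=14
t=7: g(7,-7)=1 g(7,-5)=7 g(7,-3)=21 g(7,-1)=35 g(7,1)=34 g(7,3)=14
t=8: g(8,-8)=1 g(8,-6)=8 g(8,-4)=28 g(8,-2)=56 g(8,0)=69 g(8,2)=48
t=9: g(9,-9)=1 g(9,-7)=9 g(9,-5)=36 g(9,-3)=84 g(9,-1)=125 g(9,1)=117 g(9,3)=48
t=10: g(10,-10)=1 g(10,-8)=10 g(10,-6)=45 g(10,-4)=120 g(10,-2)=209 g(10,0)=242 g(10,2)=165
t=11: g(11,-11)=1 g(11,-9)=11 g(11,-7)=55 g(11,-5)=165 g(11,-3)=329 g(11,-1)=451 g(11,1)=407 g(11,3)=165
Paths never hitting 4: Σ_s g(11,s) = 1584
Paths hitting 4: 2^11 - 1584 = 464
P = 464/2048 = 29/128

Answer: 29/128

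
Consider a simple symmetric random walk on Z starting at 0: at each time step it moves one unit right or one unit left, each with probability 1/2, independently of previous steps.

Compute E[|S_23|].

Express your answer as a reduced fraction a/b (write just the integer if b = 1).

Answer: 2028117/524288

Derivation:
S_23 takes values m ≡ 1 (mod 2) with |m| ≤ 23; P(S_23=m) = C(23,(23+m)/2)/2^23.
Total paths: 2^23 = 8388608
Distribution: P(S=-23)=1/8388608, P(S=-21)=23/8388608, P(S=-19)=253/8388608, P(S=-17)=1771/8388608, P(S=-15)=8855/8388608, P(S=-13)=33649/8388608, P(S=-11)=100947/8388608, P(S=-9)=245157/8388608, P(S=-7)=490314/8388608, P(S=-5)=817190/8388608, P(S=-3)=1144066/8388608, P(S=-1)=1352078/8388608, P(S=1)=1352078/8388608, P(S=3)=1144066/8388608, P(S=5)=817190/8388608, P(S=7)=490314/8388608, P(S=9)=245157/8388608, P(S=11)=100947/8388608, P(S=13)=33649/8388608, P(S=15)=8855/8388608, P(S=17)=1771/8388608, P(S=19)=253/8388608, P(S=21)=23/8388608, P(S=23)=1/8388608
E[|S_23|] = Σ_m |m|·P(S_23=m) = 32449872/8388608 = 2028117/524288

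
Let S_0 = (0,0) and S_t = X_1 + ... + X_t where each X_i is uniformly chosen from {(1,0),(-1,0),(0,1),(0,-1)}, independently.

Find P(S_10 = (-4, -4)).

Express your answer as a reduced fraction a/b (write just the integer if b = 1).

Answer: 315/131072

Derivation:
Let h be the number of horizontal steps (so 10-h are vertical). To end at (-4,-4) need (h-4)/2 right-steps and ((10-h)-4)/2 up-steps.
Sum over h with 4 ≤ h ≤ 6, h ≡ 0 (mod 2), 10-h ≡ 0 (mod 2):
h=4: C(10,4)·C(4,0)·C(6,1) = 210·1·6 = 1260
h=6: C(10,6)·C(6,1)·C(4,0) = 210·6·1 = 1260
Total favorable: 2520
Total paths: 4^10 = 1048576
P = 2520/1048576 = 315/131072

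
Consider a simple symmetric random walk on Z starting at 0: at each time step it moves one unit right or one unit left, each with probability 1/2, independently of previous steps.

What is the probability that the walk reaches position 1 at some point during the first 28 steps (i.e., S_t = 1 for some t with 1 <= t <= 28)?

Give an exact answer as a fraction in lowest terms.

Answer: 28539857/33554432

Derivation:
Count via complement. Let g(t,s) = #length-t paths at position s with S_1..S_t all ≠ 1.
g(t,s) = g(t-1,s-1) + g(t-1,s+1) for s ≠ 1; g(t,1) = 0.
t=0: g(0,0)=1
t=1: g(1,-1)=1
t=2: g(2,-2)=1 g(2,0)=1
t=3: g(3,-3)=1 g(3,-1)=2
t=4: g(4,-4)=1 g(4,-2)=3 g(4,0)=2
t=5: g(5,-5)=1 g(5,-3)=4 g(5,-1)=5
t=6: g(6,-6)=1 g(6,-4)=5 g(6,-2)=9 g(6,0)=5
t=7: g(7,-7)=1 g(7,-5)=6 g(7,-3)=14 g(7,-1)=14
t=8: g(8,-8)=1 g(8,-6)=7 g(8,-4)=20 g(8,-2)=28 g(8,0)=14
t=9: g(9,-9)=1 g(9,-7)=8 g(9,-5)=27 g(9,-3)=48 g(9,-1)=42
t=10: g(10,-10)=1 g(10,-8)=9 g(10,-6)=35 g(10,-4)=75 g(10,-2)=90 g(10,0)=42
t=11: g(11,-11)=1 g(11,-9)=10 g(11,-7)=44 g(11,-5)=110 g(11,-3)=165 g(11,-1)=132
t=12: g(12,-12)=1 g(12,-10)=11 g(12,-8)=54 g(12,-6)=154 g(12,-4)=275 g(12,-2)=297 g(12,0)=132
t=13: g(13,-13)=1 g(13,-11)=12 g(13,-9)=65 g(13,-7)=208 g(13,-5)=429 g(13,-3)=572 g(13,-1)=429
t=14: g(14,-14)=1 g(14,-12)=13 g(14,-10)=77 g(14,-8)=273 g(14,-6)=637 g(14,-4)=1001 g(14,-2)=1001 g(14,0)=429
t=15: g(15,-15)=1 g(15,-13)=14 g(15,-11)=90 g(15,-9)=350 g(15,-7)=910 g(15,-5)=1638 g(15,-3)=2002 g(15,-1)=1430
t=16: g(16,-16)=1 g(16,-14)=15 g(16,-12)=104 g(16,-10)=440 g(16,-8)=1260 g(16,-6)=2548 g(16,-4)=3640 g(16,-2)=3432 g(16,0)=1430
t=17: g(17,-17)=1 g(17,-15)=16 g(17,-13)=119 g(17,-11)=544 g(17,-9)=1700 g(17,-7)=3808 g(17,-5)=6188 g(17,-3)=7072 g(17,-1)=4862
t=18: g(18,-18)=1 g(18,-16)=17 g(18,-14)=135 g(18,-12)=663 g(18,-10)=2244 g(18,-8)=5508 g(18,-6)=9996 g(18,-4)=13260 g(18,-2)=11934 g(18,0)=4862
t=19: g(19,-19)=1 g(19,-17)=18 g(19,-15)=152 g(19,-13)=798 g(19,-11)=2907 g(19,-9)=7752 g(19,-7)=15504 g(19,-5)=23256 g(19,-3)=25194 g(19,-1)=16796
t=20: g(20,-20)=1 g(20,-18)=19 g(20,-16)=170 g(20,-14)=950 g(20,-12)=3705 g(20,-10)=10659 g(20,-8)=23256 g(20,-6)=38760 g(20,-4)=48450 g(20,-2)=41990 g(20,0)=16796
t=21: g(21,-21)=1 g(21,-19)=20 g(21,-17)=189 g(21,-15)=1120 g(21,-13)=4655 g(21,-11)=14364 g(21,-9)=33915 g(21,-7)=62016 g(21,-5)=87210 g(21,-3)=90440 g(21,-1)=58786
t=22: g(22,-22)=1 g(22,-20)=21 g(22,-18)=209 g(22,-16)=1309 g(22,-14)=5775 g(22,-12)=19019 g(22,-10)=48279 g(22,-8)=95931 g(22,-6)=149226 g(22,-4)=177650 g(22,-2)=149226 g(22,0)=58786
t=23: g(23,-23)=1 g(23,-21)=22 g(23,-19)=230 g(23,-17)=1518 g(23,-15)=7084 g(23,-13)=24794 g(23,-11)=67298 g(23,-9)=144210 g(23,-7)=245157 g(23,-5)=326876 g(23,-3)=326876 g(23,-1)=208012
t=24: g(24,-24)=1 g(24,-22)=23 g(24,-20)=252 g(24,-18)=1748 g(24,-16)=8602 g(24,-14)=31878 g(24,-12)=92092 g(24,-10)=211508 g(24,-8)=389367 g(24,-6)=572033 g(24,-4)=653752 g(24,-2)=534888 g(24,0)=208012
t=25: g(25,-25)=1 g(25,-23)=24 g(25,-21)=275 g(25,-19)=2000 g(25,-17)=10350 g(25,-15)=40480 g(25,-13)=123970 g(25,-11)=303600 g(25,-9)=600875 g(25,-7)=961400 g(25,-5)=1225785 g(25,-3)=1188640 g(25,-1)=742900
t=26: g(26,-26)=1 g(26,-24)=25 g(26,-22)=299 g(26,-20)=2275 g(26,-18)=12350 g(26,-16)=50830 g(26,-14)=164450 g(26,-12)=427570 g(26,-10)=904475 g(26,-8)=1562275 g(26,-6)=2187185 g(26,-4)=2414425 g(26,-2)=1931540 g(26,0)=742900
t=27: g(27,-27)=1 g(27,-25)=26 g(27,-23)=324 g(27,-21)=2574 g(27,-19)=14625 g(27,-17)=63180 g(27,-15)=215280 g(27,-13)=592020 g(27,-11)=1332045 g(27,-9)=2466750 g(27,-7)=3749460 g(27,-5)=4601610 g(27,-3)=4345965 g(27,-1)=2674440
t=28: g(28,-28)=1 g(28,-26)=27 g(28,-24)=350 g(28,-22)=2898 g(28,-20)=17199 g(28,-18)=77805 g(28,-16)=278460 g(28,-14)=807300 g(28,-12)=1924065 g(28,-10)=3798795 g(28,-8)=6216210 g(28,-6)=8351070 g(28,-4)=8947575 g(28,-2)=7020405 g(28,0)=2674440
Paths never hitting 1: Σ_s g(28,s) = 40116600
Paths hitting 1: 2^28 - 40116600 = 228318856
P = 228318856/268435456 = 28539857/33554432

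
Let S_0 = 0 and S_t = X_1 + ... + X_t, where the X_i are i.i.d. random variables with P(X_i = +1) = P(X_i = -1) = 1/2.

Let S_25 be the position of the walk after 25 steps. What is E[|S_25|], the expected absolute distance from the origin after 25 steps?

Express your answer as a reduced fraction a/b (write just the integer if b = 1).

S_25 takes values m ≡ 1 (mod 2) with |m| ≤ 25; P(S_25=m) = C(25,(25+m)/2)/2^25.
Total paths: 2^25 = 33554432
Distribution: P(S=-25)=1/33554432, P(S=-23)=25/33554432, P(S=-21)=300/33554432, P(S=-19)=2300/33554432, P(S=-17)=12650/33554432, P(S=-15)=53130/33554432, P(S=-13)=177100/33554432, P(S=-11)=480700/33554432, P(S=-9)=1081575/33554432, P(S=-7)=2042975/33554432, P(S=-5)=3268760/33554432, P(S=-3)=4457400/33554432, P(S=-1)=5200300/33554432, P(S=1)=5200300/33554432, P(S=3)=4457400/33554432, P(S=5)=3268760/33554432, P(S=7)=2042975/33554432, P(S=9)=1081575/33554432, P(S=11)=480700/33554432, P(S=13)=177100/33554432, P(S=15)=53130/33554432, P(S=17)=12650/33554432, P(S=19)=2300/33554432, P(S=21)=300/33554432, P(S=23)=25/33554432, P(S=25)=1/33554432
E[|S_25|] = Σ_m |m|·P(S_25=m) = 135207800/33554432 = 16900975/4194304

Answer: 16900975/4194304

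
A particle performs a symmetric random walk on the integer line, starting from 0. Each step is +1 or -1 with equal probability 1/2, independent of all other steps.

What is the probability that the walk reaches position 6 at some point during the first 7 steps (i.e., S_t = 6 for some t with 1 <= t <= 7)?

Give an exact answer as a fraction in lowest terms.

Count via complement. Let g(t,s) = #length-t paths at position s with S_1..S_t all ≠ 6.
g(t,s) = g(t-1,s-1) + g(t-1,s+1) for s ≠ 6; g(t,6) = 0.
t=0: g(0,0)=1
t=1: g(1,-1)=1 g(1,1)=1
t=2: g(2,-2)=1 g(2,0)=2 g(2,2)=1
t=3: g(3,-3)=1 g(3,-1)=3 g(3,1)=3 g(3,3)=1
t=4: g(4,-4)=1 g(4,-2)=4 g(4,0)=6 g(4,2)=4 g(4,4)=1
t=5: g(5,-5)=1 g(5,-3)=5 g(5,-1)=10 g(5,1)=10 g(5,3)=5 g(5,5)=1
t=6: g(6,-6)=1 g(6,-4)=6 g(6,-2)=15 g(6,0)=20 g(6,2)=15 g(6,4)=6
t=7: g(7,-7)=1 g(7,-5)=7 g(7,-3)=21 g(7,-1)=35 g(7,1)=35 g(7,3)=21 g(7,5)=6
Paths never hitting 6: Σ_s g(7,s) = 126
Paths hitting 6: 2^7 - 126 = 2
P = 2/128 = 1/64

Answer: 1/64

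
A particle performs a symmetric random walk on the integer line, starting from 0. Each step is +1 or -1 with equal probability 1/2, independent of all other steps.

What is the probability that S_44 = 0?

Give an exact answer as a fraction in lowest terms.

To return to 0 after 44 steps: need exactly 22 steps of +1 and 22 of -1.
Favorable paths: C(44,22) = 2104098963720
Total paths: 2^44 = 17592186044416
P = 2104098963720/17592186044416 = 263012370465/2199023255552

Answer: 263012370465/2199023255552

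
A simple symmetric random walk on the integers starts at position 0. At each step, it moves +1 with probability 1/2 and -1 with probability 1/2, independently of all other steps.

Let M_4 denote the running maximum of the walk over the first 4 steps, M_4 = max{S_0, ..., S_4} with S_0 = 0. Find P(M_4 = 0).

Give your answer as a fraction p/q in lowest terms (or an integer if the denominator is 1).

Let M_4 = max(S_0,...,S_4). Use the reflection principle: for j ≥ 1, #{paths with M_4 ≥ j} = #{S_4 ≥ j} + #{S_4 ≥ j+1}.
P(M_4 ≥ 0) = 1 since S_0 = 0, so #{M_4 ≥ 0} = 16.
#{M_4 ≥ 1} = #{S_4 ≥ 1} + #{S_4 ≥ 2} = 5 + 5 = 10.
#{M_4 = 0} = 16 - 10 = 6.
P(M_4 = 0) = 6/16 = 3/8

Answer: 3/8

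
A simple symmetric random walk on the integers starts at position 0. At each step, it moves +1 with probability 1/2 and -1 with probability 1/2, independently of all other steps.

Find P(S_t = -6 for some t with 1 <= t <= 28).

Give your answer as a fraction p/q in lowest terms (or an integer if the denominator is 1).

Count via complement. Let g(t,s) = #length-t paths at position s with S_1..S_t all ≠ -6.
g(t,s) = g(t-1,s-1) + g(t-1,s+1) for s ≠ -6; g(t,-6) = 0.
t=0: g(0,0)=1
t=1: g(1,-1)=1 g(1,1)=1
t=2: g(2,-2)=1 g(2,0)=2 g(2,2)=1
t=3: g(3,-3)=1 g(3,-1)=3 g(3,1)=3 g(3,3)=1
t=4: g(4,-4)=1 g(4,-2)=4 g(4,0)=6 g(4,2)=4 g(4,4)=1
t=5: g(5,-5)=1 g(5,-3)=5 g(5,-1)=10 g(5,1)=10 g(5,3)=5 g(5,5)=1
t=6: g(6,-4)=6 g(6,-2)=15 g(6,0)=20 g(6,2)=15 g(6,4)=6 g(6,6)=1
t=7: g(7,-5)=6 g(7,-3)=21 g(7,-1)=35 g(7,1)=35 g(7,3)=21 g(7,5)=7 g(7,7)=1
t=8: g(8,-4)=27 g(8,-2)=56 g(8,0)=70 g(8,2)=56 g(8,4)=28 g(8,6)=8 g(8,8)=1
t=9: g(9,-5)=27 g(9,-3)=83 g(9,-1)=126 g(9,1)=126 g(9,3)=84 g(9,5)=36 g(9,7)=9 g(9,9)=1
t=10: g(10,-4)=110 g(10,-2)=209 g(10,0)=252 g(10,2)=210 g(10,4)=120 g(10,6)=45 g(10,8)=10 g(10,10)=1
t=11: g(11,-5)=110 g(11,-3)=319 g(11,-1)=461 g(11,1)=462 g(11,3)=330 g(11,5)=165 g(11,7)=55 g(11,9)=11 g(11,11)=1
t=12: g(12,-4)=429 g(12,-2)=780 g(12,0)=923 g(12,2)=792 g(12,4)=495 g(12,6)=220 g(12,8)=66 g(12,10)=12 g(12,12)=1
t=13: g(13,-5)=429 g(13,-3)=1209 g(13,-1)=1703 g(13,1)=1715 g(13,3)=1287 g(13,5)=715 g(13,7)=286 g(13,9)=78 g(13,11)=13 g(13,13)=1
t=14: g(14,-4)=1638 g(14,-2)=2912 g(14,0)=3418 g(14,2)=3002 g(14,4)=2002 g(14,6)=1001 g(14,8)=364 g(14,10)=91 g(14,12)=14 g(14,14)=1
t=15: g(15,-5)=1638 g(15,-3)=4550 g(15,-1)=6330 g(15,1)=6420 g(15,3)=5004 g(15,5)=3003 g(15,7)=1365 g(15,9)=455 g(15,11)=105 g(15,13)=15 g(15,15)=1
t=16: g(16,-4)=6188 g(16,-2)=10880 g(16,0)=12750 g(16,2)=11424 g(16,4)=8007 g(16,6)=4368 g(16,8)=1820 g(16,10)=560 g(16,12)=120 g(16,14)=16 g(16,16)=1
t=17: g(17,-5)=6188 g(17,-3)=17068 g(17,-1)=23630 g(17,1)=24174 g(17,3)=19431 g(17,5)=12375 g(17,7)=6188 g(17,9)=2380 g(17,11)=680 g(17,13)=136 g(17,15)=17 g(17,17)=1
t=18: g(18,-4)=23256 g(18,-2)=40698 g(18,0)=47804 g(18,2)=43605 g(18,4)=31806 g(18,6)=18563 g(18,8)=8568 g(18,10)=3060 g(18,12)=816 g(18,14)=153 g(18,16)=18 g(18,18)=1
t=19: g(19,-5)=23256 g(19,-3)=63954 g(19,-1)=88502 g(19,1)=91409 g(19,3)=75411 g(19,5)=50369 g(19,7)=27131 g(19,9)=11628 g(19,11)=3876 g(19,13)=969 g(19,15)=171 g(19,17)=19 g(19,19)=1
t=20: g(20,-4)=87210 g(20,-2)=152456 g(20,0)=179911 g(20,2)=166820 g(20,4)=125780 g(20,6)=77500 g(20,8)=38759 g(20,10)=15504 g(20,12)=4845 g(20,14)=1140 g(20,16)=190 g(20,18)=20 g(20,20)=1
t=21: g(21,-5)=87210 g(21,-3)=239666 g(21,-1)=332367 g(21,1)=346731 g(21,3)=292600 g(21,5)=203280 g(21,7)=116259 g(21,9)=54263 g(21,11)=20349 g(21,13)=5985 g(21,15)=1330 g(21,17)=210 g(21,19)=21 g(21,21)=1
t=22: g(22,-4)=326876 g(22,-2)=572033 g(22,0)=679098 g(22,2)=639331 g(22,4)=495880 g(22,6)=319539 g(22,8)=170522 g(22,10)=74612 g(22,12)=26334 g(22,14)=7315 g(22,16)=1540 g(22,18)=231 g(22,20)=22 g(22,22)=1
t=23: g(23,-5)=326876 g(23,-3)=898909 g(23,-1)=1251131 g(23,1)=1318429 g(23,3)=1135211 g(23,5)=815419 g(23,7)=490061 g(23,9)=245134 g(23,11)=100946 g(23,13)=33649 g(23,15)=8855 g(23,17)=1771 g(23,19)=253 g(23,21)=23 g(23,23)=1
t=24: g(24,-4)=1225785 g(24,-2)=2150040 g(24,0)=2569560 g(24,2)=2453640 g(24,4)=1950630 g(24,6)=1305480 g(24,8)=735195 g(24,10)=346080 g(24,12)=134595 g(24,14)=42504 g(24,16)=10626 g(24,18)=2024 g(24,20)=276 g(24,22)=24 g(24,24)=1
t=25: g(25,-5)=1225785 g(25,-3)=3375825 g(25,-1)=4719600 g(25,1)=5023200 g(25,3)=4404270 g(25,5)=3256110 g(25,7)=2040675 g(25,9)=1081275 g(25,11)=480675 g(25,13)=177099 g(25,15)=53130 g(25,17)=12650 g(25,19)=2300 g(25,21)=300 g(25,23)=25 g(25,25)=1
t=26: g(26,-4)=4601610 g(26,-2)=8095425 g(26,0)=9742800 g(26,2)=9427470 g(26,4)=7660380 g(26,6)=5296785 g(26,8)=3121950 g(26,10)=1561950 g(26,12)=657774 g(26,14)=230229 g(26,16)=65780 g(26,18)=14950 g(26,20)=2600 g(26,22)=325 g(26,24)=26 g(26,26)=1
t=27: g(27,-5)=4601610 g(27,-3)=12697035 g(27,-1)=17838225 g(27,1)=19170270 g(27,3)=17087850 g(27,5)=12957165 g(27,7)=8418735 g(27,9)=4683900 g(27,11)=2219724 g(27,13)=888003 g(27,15)=296009 g(27,17)=80730 g(27,19)=17550 g(27,21)=2925 g(27,23)=351 g(27,25)=27 g(27,27)=1
t=28: g(28,-4)=17298645 g(28,-2)=30535260 g(28,0)=37008495 g(28,2)=36258120 g(28,4)=30045015 g(28,6)=21375900 g(28,8)=13102635 g(28,10)=6903624 g(28,12)=3107727 g(28,14)=1184012 g(28,16)=376739 g(28,18)=98280 g(28,20)=20475 g(28,22)=3276 g(28,24)=378 g(28,26)=28 g(28,28)=1
Paths never hitting -6: Σ_s g(28,s) = 197318610
Paths hitting -6: 2^28 - 197318610 = 71116846
P = 71116846/268435456 = 35558423/134217728

Answer: 35558423/134217728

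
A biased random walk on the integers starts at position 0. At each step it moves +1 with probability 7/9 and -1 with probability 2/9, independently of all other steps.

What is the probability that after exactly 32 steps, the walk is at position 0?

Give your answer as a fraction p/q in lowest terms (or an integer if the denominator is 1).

To be at 0 after 32 steps: need exactly 16 steps of +1 and 16 of -1.
Number of such sequences: C(32,16) = 601080390
Each has probability (7/9)^16 · (2/9)^16 = 2177953337809371136/3433683820292512484657849089281
P = 601080390 · 2177953337809371136/3433683820292512484657849089281 = 145458337965806505342402560/381520424476945831628649898809

Answer: 145458337965806505342402560/381520424476945831628649898809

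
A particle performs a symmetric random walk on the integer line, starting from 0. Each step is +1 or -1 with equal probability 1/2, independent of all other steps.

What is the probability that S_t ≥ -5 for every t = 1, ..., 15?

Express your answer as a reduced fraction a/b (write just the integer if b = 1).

Let f(t,s) = #length-t paths at position s with S_1..S_t all ≥ -5.
f(t,s) = f(t-1,s-1) + f(t-1,s+1) for s ≥ -5; f(t,s) = 0 for s < -5.
t=0: f(0,0)=1
t=1: f(1,-1)=1 f(1,1)=1
t=2: f(2,-2)=1 f(2,0)=2 f(2,2)=1
t=3: f(3,-3)=1 f(3,-1)=3 f(3,1)=3 f(3,3)=1
t=4: f(4,-4)=1 f(4,-2)=4 f(4,0)=6 f(4,2)=4 f(4,4)=1
t=5: f(5,-5)=1 f(5,-3)=5 f(5,-1)=10 f(5,1)=10 f(5,3)=5 f(5,5)=1
t=6: f(6,-4)=6 f(6,-2)=15 f(6,0)=20 f(6,2)=15 f(6,4)=6 f(6,6)=1
t=7: f(7,-5)=6 f(7,-3)=21 f(7,-1)=35 f(7,1)=35 f(7,3)=21 f(7,5)=7 f(7,7)=1
t=8: f(8,-4)=27 f(8,-2)=56 f(8,0)=70 f(8,2)=56 f(8,4)=28 f(8,6)=8 f(8,8)=1
t=9: f(9,-5)=27 f(9,-3)=83 f(9,-1)=126 f(9,1)=126 f(9,3)=84 f(9,5)=36 f(9,7)=9 f(9,9)=1
t=10: f(10,-4)=110 f(10,-2)=209 f(10,0)=252 f(10,2)=210 f(10,4)=120 f(10,6)=45 f(10,8)=10 f(10,10)=1
t=11: f(11,-5)=110 f(11,-3)=319 f(11,-1)=461 f(11,1)=462 f(11,3)=330 f(11,5)=165 f(11,7)=55 f(11,9)=11 f(11,11)=1
t=12: f(12,-4)=429 f(12,-2)=780 f(12,0)=923 f(12,2)=792 f(12,4)=495 f(12,6)=220 f(12,8)=66 f(12,10)=12 f(12,12)=1
t=13: f(13,-5)=429 f(13,-3)=1209 f(13,-1)=1703 f(13,1)=1715 f(13,3)=1287 f(13,5)=715 f(13,7)=286 f(13,9)=78 f(13,11)=13 f(13,13)=1
t=14: f(14,-4)=1638 f(14,-2)=2912 f(14,0)=3418 f(14,2)=3002 f(14,4)=2002 f(14,6)=1001 f(14,8)=364 f(14,10)=91 f(14,12)=14 f(14,14)=1
t=15: f(15,-5)=1638 f(15,-3)=4550 f(15,-1)=6330 f(15,1)=6420 f(15,3)=5004 f(15,5)=3003 f(15,7)=1365 f(15,9)=455 f(15,11)=105 f(15,13)=15 f(15,15)=1
Σ_s f(15,s) = 28886
P = 28886/32768 = 14443/16384

Answer: 14443/16384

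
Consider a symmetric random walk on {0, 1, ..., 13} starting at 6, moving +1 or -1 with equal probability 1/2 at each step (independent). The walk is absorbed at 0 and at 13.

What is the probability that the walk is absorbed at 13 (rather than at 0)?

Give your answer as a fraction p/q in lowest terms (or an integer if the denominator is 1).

Answer: 6/13

Derivation:
Symmetric walk (p = 1/2): the harmonic-function argument gives P(hit 13 before 0 | start at 6) = a/N.
P = 6/13 = 6/13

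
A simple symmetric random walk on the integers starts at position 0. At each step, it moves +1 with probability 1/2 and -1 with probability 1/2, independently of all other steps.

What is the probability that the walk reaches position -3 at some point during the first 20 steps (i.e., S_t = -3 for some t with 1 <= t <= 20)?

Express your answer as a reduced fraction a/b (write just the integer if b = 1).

Count via complement. Let g(t,s) = #length-t paths at position s with S_1..S_t all ≠ -3.
g(t,s) = g(t-1,s-1) + g(t-1,s+1) for s ≠ -3; g(t,-3) = 0.
t=0: g(0,0)=1
t=1: g(1,-1)=1 g(1,1)=1
t=2: g(2,-2)=1 g(2,0)=2 g(2,2)=1
t=3: g(3,-1)=3 g(3,1)=3 g(3,3)=1
t=4: g(4,-2)=3 g(4,0)=6 g(4,2)=4 g(4,4)=1
t=5: g(5,-1)=9 g(5,1)=10 g(5,3)=5 g(5,5)=1
t=6: g(6,-2)=9 g(6,0)=19 g(6,2)=15 g(6,4)=6 g(6,6)=1
t=7: g(7,-1)=28 g(7,1)=34 g(7,3)=21 g(7,5)=7 g(7,7)=1
t=8: g(8,-2)=28 g(8,0)=62 g(8,2)=55 g(8,4)=28 g(8,6)=8 g(8,8)=1
t=9: g(9,-1)=90 g(9,1)=117 g(9,3)=83 g(9,5)=36 g(9,7)=9 g(9,9)=1
t=10: g(10,-2)=90 g(10,0)=207 g(10,2)=200 g(10,4)=119 g(10,6)=45 g(10,8)=10 g(10,10)=1
t=11: g(11,-1)=297 g(11,1)=407 g(11,3)=319 g(11,5)=164 g(11,7)=55 g(11,9)=11 g(11,11)=1
t=12: g(12,-2)=297 g(12,0)=704 g(12,2)=726 g(12,4)=483 g(12,6)=219 g(12,8)=66 g(12,10)=12 g(12,12)=1
t=13: g(13,-1)=1001 g(13,1)=1430 g(13,3)=1209 g(13,5)=702 g(13,7)=285 g(13,9)=78 g(13,11)=13 g(13,13)=1
t=14: g(14,-2)=1001 g(14,0)=2431 g(14,2)=2639 g(14,4)=1911 g(14,6)=987 g(14,8)=363 g(14,10)=91 g(14,12)=14 g(14,14)=1
t=15: g(15,-1)=3432 g(15,1)=5070 g(15,3)=4550 g(15,5)=2898 g(15,7)=1350 g(15,9)=454 g(15,11)=105 g(15,13)=15 g(15,15)=1
t=16: g(16,-2)=3432 g(16,0)=8502 g(16,2)=9620 g(16,4)=7448 g(16,6)=4248 g(16,8)=1804 g(16,10)=559 g(16,12)=120 g(16,14)=16 g(16,16)=1
t=17: g(17,-1)=11934 g(17,1)=18122 g(17,3)=17068 g(17,5)=11696 g(17,7)=6052 g(17,9)=2363 g(17,11)=679 g(17,13)=136 g(17,15)=17 g(17,17)=1
t=18: g(18,-2)=11934 g(18,0)=30056 g(18,2)=35190 g(18,4)=28764 g(18,6)=17748 g(18,8)=8415 g(18,10)=3042 g(18,12)=815 g(18,14)=153 g(18,16)=18 g(18,18)=1
t=19: g(19,-1)=41990 g(19,1)=65246 g(19,3)=63954 g(19,5)=46512 g(19,7)=26163 g(19,9)=11457 g(19,11)=3857 g(19,13)=968 g(19,15)=171 g(19,17)=19 g(19,19)=1
t=20: g(20,-2)=41990 g(20,0)=107236 g(20,2)=129200 g(20,4)=110466 g(20,6)=72675 g(20,8)=37620 g(20,10)=15314 g(20,12)=4825 g(20,14)=1139 g(20,16)=190 g(20,18)=20 g(20,20)=1
Paths never hitting -3: Σ_s g(20,s) = 520676
Paths hitting -3: 2^20 - 520676 = 527900
P = 527900/1048576 = 131975/262144

Answer: 131975/262144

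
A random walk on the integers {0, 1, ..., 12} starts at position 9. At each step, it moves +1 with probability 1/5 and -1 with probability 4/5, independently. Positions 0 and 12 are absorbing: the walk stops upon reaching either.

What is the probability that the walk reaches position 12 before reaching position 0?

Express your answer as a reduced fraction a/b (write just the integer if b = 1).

Biased walk: p = 1/5, q = 4/5, r = q/p = 4
Gambler's ruin: P(hit 12 before 0 | start at 9) = (1 - r^a)/(1 - r^N)
r^9 = 262144; r^12 = 16777216
P = (1 - 262144) / (1 - 16777216) = -262143 / -16777215 = 4161/266305

Answer: 4161/266305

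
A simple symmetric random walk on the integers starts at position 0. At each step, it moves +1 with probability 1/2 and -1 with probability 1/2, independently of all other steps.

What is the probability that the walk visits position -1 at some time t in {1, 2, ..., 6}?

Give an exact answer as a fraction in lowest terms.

Count via complement. Let g(t,s) = #length-t paths at position s with S_1..S_t all ≠ -1.
g(t,s) = g(t-1,s-1) + g(t-1,s+1) for s ≠ -1; g(t,-1) = 0.
t=0: g(0,0)=1
t=1: g(1,1)=1
t=2: g(2,0)=1 g(2,2)=1
t=3: g(3,1)=2 g(3,3)=1
t=4: g(4,0)=2 g(4,2)=3 g(4,4)=1
t=5: g(5,1)=5 g(5,3)=4 g(5,5)=1
t=6: g(6,0)=5 g(6,2)=9 g(6,4)=5 g(6,6)=1
Paths never hitting -1: Σ_s g(6,s) = 20
Paths hitting -1: 2^6 - 20 = 44
P = 44/64 = 11/16

Answer: 11/16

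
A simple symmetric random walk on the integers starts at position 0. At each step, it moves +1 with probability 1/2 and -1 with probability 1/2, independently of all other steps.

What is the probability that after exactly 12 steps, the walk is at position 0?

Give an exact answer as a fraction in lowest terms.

To return to 0 after 12 steps: need exactly 6 steps of +1 and 6 of -1.
Favorable paths: C(12,6) = 924
Total paths: 2^12 = 4096
P = 924/4096 = 231/1024

Answer: 231/1024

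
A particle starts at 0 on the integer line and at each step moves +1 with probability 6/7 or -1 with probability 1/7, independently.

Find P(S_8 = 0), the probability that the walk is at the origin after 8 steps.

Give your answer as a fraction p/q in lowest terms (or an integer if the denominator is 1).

Answer: 12960/823543

Derivation:
To be at 0 after 8 steps: need exactly 4 steps of +1 and 4 of -1.
Number of such sequences: C(8,4) = 70
Each has probability (6/7)^4 · (1/7)^4 = 1296/5764801
P = 70 · 1296/5764801 = 12960/823543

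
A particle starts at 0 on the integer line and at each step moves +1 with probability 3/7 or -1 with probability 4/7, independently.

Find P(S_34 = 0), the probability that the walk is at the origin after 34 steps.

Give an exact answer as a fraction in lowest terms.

To be at 0 after 34 steps: need exactly 17 steps of +1 and 17 of -1.
Number of such sequences: C(34,17) = 2333606220
Each has probability (3/7)^17 · (4/7)^17 = 2218611106740436992/54116956037952111668959660849
P = 2333606220 · 2218611106740436992/54116956037952111668959660849 = 5177364678450567690049290240/54116956037952111668959660849

Answer: 5177364678450567690049290240/54116956037952111668959660849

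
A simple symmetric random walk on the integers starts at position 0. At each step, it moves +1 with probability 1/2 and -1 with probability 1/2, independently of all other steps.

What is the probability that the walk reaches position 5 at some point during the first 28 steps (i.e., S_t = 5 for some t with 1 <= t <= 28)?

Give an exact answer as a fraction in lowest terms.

Count via complement. Let g(t,s) = #length-t paths at position s with S_1..S_t all ≠ 5.
g(t,s) = g(t-1,s-1) + g(t-1,s+1) for s ≠ 5; g(t,5) = 0.
t=0: g(0,0)=1
t=1: g(1,-1)=1 g(1,1)=1
t=2: g(2,-2)=1 g(2,0)=2 g(2,2)=1
t=3: g(3,-3)=1 g(3,-1)=3 g(3,1)=3 g(3,3)=1
t=4: g(4,-4)=1 g(4,-2)=4 g(4,0)=6 g(4,2)=4 g(4,4)=1
t=5: g(5,-5)=1 g(5,-3)=5 g(5,-1)=10 g(5,1)=10 g(5,3)=5
t=6: g(6,-6)=1 g(6,-4)=6 g(6,-2)=15 g(6,0)=20 g(6,2)=15 g(6,4)=5
t=7: g(7,-7)=1 g(7,-5)=7 g(7,-3)=21 g(7,-1)=35 g(7,1)=35 g(7,3)=20
t=8: g(8,-8)=1 g(8,-6)=8 g(8,-4)=28 g(8,-2)=56 g(8,0)=70 g(8,2)=55 g(8,4)=20
t=9: g(9,-9)=1 g(9,-7)=9 g(9,-5)=36 g(9,-3)=84 g(9,-1)=126 g(9,1)=125 g(9,3)=75
t=10: g(10,-10)=1 g(10,-8)=10 g(10,-6)=45 g(10,-4)=120 g(10,-2)=210 g(10,0)=251 g(10,2)=200 g(10,4)=75
t=11: g(11,-11)=1 g(11,-9)=11 g(11,-7)=55 g(11,-5)=165 g(11,-3)=330 g(11,-1)=461 g(11,1)=451 g(11,3)=275
t=12: g(12,-12)=1 g(12,-10)=12 g(12,-8)=66 g(12,-6)=220 g(12,-4)=495 g(12,-2)=791 g(12,0)=912 g(12,2)=726 g(12,4)=275
t=13: g(13,-13)=1 g(13,-11)=13 g(13,-9)=78 g(13,-7)=286 g(13,-5)=715 g(13,-3)=1286 g(13,-1)=1703 g(13,1)=1638 g(13,3)=1001
t=14: g(14,-14)=1 g(14,-12)=14 g(14,-10)=91 g(14,-8)=364 g(14,-6)=1001 g(14,-4)=2001 g(14,-2)=2989 g(14,0)=3341 g(14,2)=2639 g(14,4)=1001
t=15: g(15,-15)=1 g(15,-13)=15 g(15,-11)=105 g(15,-9)=455 g(15,-7)=1365 g(15,-5)=3002 g(15,-3)=4990 g(15,-1)=6330 g(15,1)=5980 g(15,3)=3640
t=16: g(16,-16)=1 g(16,-14)=16 g(16,-12)=120 g(16,-10)=560 g(16,-8)=1820 g(16,-6)=4367 g(16,-4)=7992 g(16,-2)=11320 g(16,0)=12310 g(16,2)=9620 g(16,4)=3640
t=17: g(17,-17)=1 g(17,-15)=17 g(17,-13)=136 g(17,-11)=680 g(17,-9)=2380 g(17,-7)=6187 g(17,-5)=12359 g(17,-3)=19312 g(17,-1)=23630 g(17,1)=21930 g(17,3)=13260
t=18: g(18,-18)=1 g(18,-16)=18 g(18,-14)=153 g(18,-12)=816 g(18,-10)=3060 g(18,-8)=8567 g(18,-6)=18546 g(18,-4)=31671 g(18,-2)=42942 g(18,0)=45560 g(18,2)=35190 g(18,4)=13260
t=19: g(19,-19)=1 g(19,-17)=19 g(19,-15)=171 g(19,-13)=969 g(19,-11)=3876 g(19,-9)=11627 g(19,-7)=27113 g(19,-5)=50217 g(19,-3)=74613 g(19,-1)=88502 g(19,1)=80750 g(19,3)=48450
t=20: g(20,-20)=1 g(20,-18)=20 g(20,-16)=190 g(20,-14)=1140 g(20,-12)=4845 g(20,-10)=15503 g(20,-8)=38740 g(20,-6)=77330 g(20,-4)=124830 g(20,-2)=163115 g(20,0)=169252 g(20,2)=129200 g(20,4)=48450
t=21: g(21,-21)=1 g(21,-19)=21 g(21,-17)=210 g(21,-15)=1330 g(21,-13)=5985 g(21,-11)=20348 g(21,-9)=54243 g(21,-7)=116070 g(21,-5)=202160 g(21,-3)=287945 g(21,-1)=332367 g(21,1)=298452 g(21,3)=177650
t=22: g(22,-22)=1 g(22,-20)=22 g(22,-18)=231 g(22,-16)=1540 g(22,-14)=7315 g(22,-12)=26333 g(22,-10)=74591 g(22,-8)=170313 g(22,-6)=318230 g(22,-4)=490105 g(22,-2)=620312 g(22,0)=630819 g(22,2)=476102 g(22,4)=177650
t=23: g(23,-23)=1 g(23,-21)=23 g(23,-19)=253 g(23,-17)=1771 g(23,-15)=8855 g(23,-13)=33648 g(23,-11)=100924 g(23,-9)=244904 g(23,-7)=488543 g(23,-5)=808335 g(23,-3)=1110417 g(23,-1)=1251131 g(23,1)=1106921 g(23,3)=653752
t=24: g(24,-24)=1 g(24,-22)=24 g(24,-20)=276 g(24,-18)=2024 g(24,-16)=10626 g(24,-14)=42503 g(24,-12)=134572 g(24,-10)=345828 g(24,-8)=733447 g(24,-6)=1296878 g(24,-4)=1918752 g(24,-2)=2361548 g(24,0)=2358052 g(24,2)=1760673 g(24,4)=653752
t=25: g(25,-25)=1 g(25,-23)=25 g(25,-21)=300 g(25,-19)=2300 g(25,-17)=12650 g(25,-15)=53129 g(25,-13)=177075 g(25,-11)=480400 g(25,-9)=1079275 g(25,-7)=2030325 g(25,-5)=3215630 g(25,-3)=4280300 g(25,-1)=4719600 g(25,1)=4118725 g(25,3)=2414425
t=26: g(26,-26)=1 g(26,-24)=26 g(26,-22)=325 g(26,-20)=2600 g(26,-18)=14950 g(26,-16)=65779 g(26,-14)=230204 g(26,-12)=657475 g(26,-10)=1559675 g(26,-8)=3109600 g(26,-6)=5245955 g(26,-4)=7495930 g(26,-2)=8999900 g(26,0)=8838325 g(26,2)=6533150 g(26,4)=2414425
t=27: g(27,-27)=1 g(27,-25)=27 g(27,-23)=351 g(27,-21)=2925 g(27,-19)=17550 g(27,-17)=80729 g(27,-15)=295983 g(27,-13)=887679 g(27,-11)=2217150 g(27,-9)=4669275 g(27,-7)=8355555 g(27,-5)=12741885 g(27,-3)=16495830 g(27,-1)=17838225 g(27,1)=15371475 g(27,3)=8947575
t=28: g(28,-28)=1 g(28,-26)=28 g(28,-24)=378 g(28,-22)=3276 g(28,-20)=20475 g(28,-18)=98279 g(28,-16)=376712 g(28,-14)=1183662 g(28,-12)=3104829 g(28,-10)=6886425 g(28,-8)=13024830 g(28,-6)=21097440 g(28,-4)=29237715 g(28,-2)=34334055 g(28,0)=33209700 g(28,2)=24319050 g(28,4)=8947575
Paths never hitting 5: Σ_s g(28,s) = 175844430
Paths hitting 5: 2^28 - 175844430 = 92591026
P = 92591026/268435456 = 46295513/134217728

Answer: 46295513/134217728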